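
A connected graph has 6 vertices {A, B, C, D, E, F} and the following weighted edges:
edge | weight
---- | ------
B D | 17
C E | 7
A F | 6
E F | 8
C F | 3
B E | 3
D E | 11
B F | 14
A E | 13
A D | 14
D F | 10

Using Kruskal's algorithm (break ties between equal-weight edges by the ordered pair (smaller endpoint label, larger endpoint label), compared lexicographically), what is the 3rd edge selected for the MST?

Kruskal: consider edges lightest-first.
B E (3): add. Components now {A} {B,E} {C} {D} {F}
C F (3): add. Components now {A} {B,E} {C,F} {D}
A F (6): add. Components now {A,C,F} {B,E} {D}
C E (7): add. Components now {A,B,C,E,F} {D}
E F (8): skip — E and F already connected.
D F (10): add. Components now {A,B,C,D,E,F}
The 3rd edge added is A F.

A-F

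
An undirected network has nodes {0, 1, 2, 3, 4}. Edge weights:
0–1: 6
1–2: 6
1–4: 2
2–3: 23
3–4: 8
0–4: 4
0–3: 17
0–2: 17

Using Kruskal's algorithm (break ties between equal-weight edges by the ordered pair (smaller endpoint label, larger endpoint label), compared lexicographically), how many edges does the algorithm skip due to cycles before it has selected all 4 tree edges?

1

Sort edges by weight, then run Kruskal:
1–4 (2): add. Components now {0} {1,4} {2} {3}
0–4 (4): add. Components now {0,1,4} {2} {3}
0–1 (6): skip — 0 and 1 already connected.
1–2 (6): add. Components now {0,1,2,4} {3}
3–4 (8): add. Components now {0,1,2,3,4}
Edges rejected before the tree was complete: 1.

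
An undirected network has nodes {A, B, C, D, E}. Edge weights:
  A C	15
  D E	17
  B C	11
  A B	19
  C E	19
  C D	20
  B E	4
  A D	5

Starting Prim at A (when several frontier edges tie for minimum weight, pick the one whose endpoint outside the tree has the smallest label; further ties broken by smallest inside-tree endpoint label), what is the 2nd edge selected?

Prim, starting at A.
Step 1: cheapest edge leaving the tree is A D (5); add D.
Step 2: cheapest edge leaving the tree is A C (15); add C.
Step 3: cheapest edge leaving the tree is B C (11); add B.
Step 4: cheapest edge leaving the tree is B E (4); add E.
The 2nd edge added is A C.

A-C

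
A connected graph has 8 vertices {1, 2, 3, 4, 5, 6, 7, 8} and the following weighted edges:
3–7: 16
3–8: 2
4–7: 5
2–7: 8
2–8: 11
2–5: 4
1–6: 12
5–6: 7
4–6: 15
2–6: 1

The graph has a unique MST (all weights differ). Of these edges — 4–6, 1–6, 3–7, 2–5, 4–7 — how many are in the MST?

3

Kruskal: consider edges lightest-first.
2–6 (1): add — endpoints in different components.
3–8 (2): add — endpoints in different components.
2–5 (4): add — endpoints in different components.
4–7 (5): add — endpoints in different components.
5–6 (7): skip — 5 and 6 already connected.
2–7 (8): add — endpoints in different components.
2–8 (11): add — endpoints in different components.
1–6 (12): add — endpoints in different components.
MST edge set: {2–6, 3–8, 2–5, 4–7, 2–7, 2–8, 1–6}.
Of the listed edges, {1–6, 2–5, 4–7} are in the MST → 3.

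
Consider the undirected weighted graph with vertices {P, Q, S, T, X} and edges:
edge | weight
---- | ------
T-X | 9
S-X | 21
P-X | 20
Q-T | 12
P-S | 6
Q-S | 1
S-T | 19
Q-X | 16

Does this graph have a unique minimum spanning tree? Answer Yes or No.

Yes

Sort edges by weight, then run Kruskal:
Q-S (1): add. Components now {P} {T} {Q,S} {X}
P-S (6): add. Components now {P,Q,S} {T} {X}
T-X (9): add. Components now {P,Q,S} {T,X}
Q-T (12): add. Components now {P,Q,S,T,X}
Every non-tree edge has weight strictly greater than the heaviest edge on the tree path between its endpoints, so the MST is unique.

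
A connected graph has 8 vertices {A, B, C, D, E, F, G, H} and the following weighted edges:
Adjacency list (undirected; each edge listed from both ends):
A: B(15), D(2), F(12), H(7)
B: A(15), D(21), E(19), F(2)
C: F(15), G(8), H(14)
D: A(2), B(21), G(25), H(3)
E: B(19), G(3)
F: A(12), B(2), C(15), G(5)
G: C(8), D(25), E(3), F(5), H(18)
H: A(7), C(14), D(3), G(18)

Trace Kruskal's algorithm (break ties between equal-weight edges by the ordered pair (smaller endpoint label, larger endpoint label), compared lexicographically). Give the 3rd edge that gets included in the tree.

Sort edges by weight, then run Kruskal:
A-D (2): add — endpoints in different components.
B-F (2): add — endpoints in different components.
D-H (3): add — endpoints in different components.
E-G (3): add — endpoints in different components.
F-G (5): add — endpoints in different components.
A-H (7): skip — A and H already connected.
C-G (8): add — endpoints in different components.
A-F (12): add — endpoints in different components.
The 3rd edge added is D-H.

D-H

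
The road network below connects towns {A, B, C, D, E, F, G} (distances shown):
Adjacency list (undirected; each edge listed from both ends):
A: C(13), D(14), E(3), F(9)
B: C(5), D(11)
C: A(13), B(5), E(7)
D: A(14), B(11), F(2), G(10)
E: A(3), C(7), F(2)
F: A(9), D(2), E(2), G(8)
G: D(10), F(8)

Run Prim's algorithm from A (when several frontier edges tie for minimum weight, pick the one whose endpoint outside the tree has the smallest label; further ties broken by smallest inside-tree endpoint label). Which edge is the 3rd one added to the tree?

D-F

Prim, starting at A.
Step 1: frontier [A–E 3, A–F 9, A–C 13, A–D 14] → take A–E (3); add E.
Step 2: frontier [A–F 9, A–C 13, A–D 14, E–F 2, C–E 7] → take E–F (2); add F.
Step 3: frontier [A–C 13, A–D 14, C–E 7, D–F 2, F–G 8] → take D–F (2); add D.
Step 4: frontier [A–C 13, D–G 10, B–D 11, C–E 7, F–G 8] → take C–E (7); add C.
Step 5: frontier [B–C 5, D–G 10, B–D 11, F–G 8] → take B–C (5); add B.
Step 6: frontier [D–G 10, F–G 8] → take F–G (8); add G.
The 3rd edge added is D–F.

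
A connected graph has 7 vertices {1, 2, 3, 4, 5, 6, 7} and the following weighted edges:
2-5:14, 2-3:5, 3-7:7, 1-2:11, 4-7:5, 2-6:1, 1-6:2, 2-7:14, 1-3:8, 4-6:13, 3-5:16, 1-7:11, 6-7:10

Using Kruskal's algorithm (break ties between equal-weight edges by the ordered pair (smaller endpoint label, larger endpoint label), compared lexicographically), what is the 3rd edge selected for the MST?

Kruskal's algorithm — process edges by increasing weight (ties by edge label):
2-6 (1): add — endpoints in different components.
1-6 (2): add — endpoints in different components.
2-3 (5): add — endpoints in different components.
4-7 (5): add — endpoints in different components.
3-7 (7): add — endpoints in different components.
1-3 (8): skip — 1 and 3 already connected.
6-7 (10): skip — 6 and 7 already connected.
1-2 (11): skip — 1 and 2 already connected.
1-7 (11): skip — 1 and 7 already connected.
4-6 (13): skip — 4 and 6 already connected.
2-5 (14): add — endpoints in different components.
The 3rd edge added is 2-3.

2-3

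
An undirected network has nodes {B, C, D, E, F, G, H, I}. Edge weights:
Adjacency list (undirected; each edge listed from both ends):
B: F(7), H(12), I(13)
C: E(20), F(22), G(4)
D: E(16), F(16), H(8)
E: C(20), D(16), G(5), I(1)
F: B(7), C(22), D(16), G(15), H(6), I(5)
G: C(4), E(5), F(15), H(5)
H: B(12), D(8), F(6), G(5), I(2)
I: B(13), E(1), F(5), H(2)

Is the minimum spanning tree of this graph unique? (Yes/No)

No

Kruskal's algorithm — process edges by increasing weight (ties by edge label):
E I (1): add — endpoints in different components.
H I (2): add — endpoints in different components.
C G (4): add — endpoints in different components.
E G (5): add — endpoints in different components.
F I (5): add — endpoints in different components.
G H (5): skip — G and H already connected.
F H (6): skip — F and H already connected.
B F (7): add — endpoints in different components.
D H (8): add — endpoints in different components.
Non-tree edge G H has weight 5, equal to the heaviest edge on its tree cycle — swapping gives another MST of the same weight. Not unique.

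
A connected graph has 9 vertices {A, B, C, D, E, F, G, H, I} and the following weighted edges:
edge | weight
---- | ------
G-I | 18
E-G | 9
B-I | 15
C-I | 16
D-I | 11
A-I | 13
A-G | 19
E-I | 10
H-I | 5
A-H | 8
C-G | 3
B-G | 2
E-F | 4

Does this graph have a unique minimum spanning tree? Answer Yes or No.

Yes

Sort edges by weight, then run Kruskal:
B-G (2): add — endpoints in different components.
C-G (3): add — endpoints in different components.
E-F (4): add — endpoints in different components.
H-I (5): add — endpoints in different components.
A-H (8): add — endpoints in different components.
E-G (9): add — endpoints in different components.
E-I (10): add — endpoints in different components.
D-I (11): add — endpoints in different components.
Every non-tree edge has weight strictly greater than the heaviest edge on the tree path between its endpoints, so the MST is unique.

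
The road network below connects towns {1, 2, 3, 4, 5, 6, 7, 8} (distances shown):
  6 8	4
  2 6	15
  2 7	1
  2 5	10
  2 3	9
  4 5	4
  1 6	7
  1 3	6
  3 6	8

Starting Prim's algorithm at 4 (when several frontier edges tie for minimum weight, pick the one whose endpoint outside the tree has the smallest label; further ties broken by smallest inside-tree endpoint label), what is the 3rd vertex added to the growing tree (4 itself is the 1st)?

2

Grow the tree from 4 using Prim:
Step 1: frontier [4 5 4] → take 4 5 (4); add 5.
Step 2: frontier [2 5 10] → take 2 5 (10); add 2.
Step 3: frontier [2 7 1, 2 3 9, 2 6 15] → take 2 7 (1); add 7.
Step 4: frontier [2 3 9, 2 6 15] → take 2 3 (9); add 3.
Step 5: frontier [2 6 15, 1 3 6, 3 6 8] → take 1 3 (6); add 1.
Step 6: frontier [1 6 7, 2 6 15, 3 6 8] → take 1 6 (7); add 6.
Step 7: frontier [6 8 4] → take 6 8 (4); add 8.
Vertex order: 4, 5, 2, 7, 3, 1, 6, 8. The 3rd vertex is 2.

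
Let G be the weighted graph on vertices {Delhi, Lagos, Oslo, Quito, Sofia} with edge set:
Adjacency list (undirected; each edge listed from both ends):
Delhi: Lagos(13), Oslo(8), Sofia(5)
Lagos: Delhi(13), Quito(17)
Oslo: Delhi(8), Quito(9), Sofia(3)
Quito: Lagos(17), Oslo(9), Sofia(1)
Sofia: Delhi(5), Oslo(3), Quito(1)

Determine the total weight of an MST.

22

Prim's algorithm from Lagos:
Step 1: frontier [Delhi-Lagos 13, Lagos-Quito 17] → take Delhi-Lagos (13); add Delhi.
Step 2: frontier [Delhi-Sofia 5, Delhi-Oslo 8, Lagos-Quito 17] → take Delhi-Sofia (5); add Sofia.
Step 3: frontier [Delhi-Oslo 8, Lagos-Quito 17, Quito-Sofia 1, Oslo-Sofia 3] → take Quito-Sofia (1); add Quito.
Step 4: frontier [Delhi-Oslo 8, Oslo-Quito 9, Oslo-Sofia 3] → take Oslo-Sofia (3); add Oslo.
MST edges: Delhi-Lagos, Delhi-Sofia, Quito-Sofia, Oslo-Sofia; total weight 13+5+1+3 = 22.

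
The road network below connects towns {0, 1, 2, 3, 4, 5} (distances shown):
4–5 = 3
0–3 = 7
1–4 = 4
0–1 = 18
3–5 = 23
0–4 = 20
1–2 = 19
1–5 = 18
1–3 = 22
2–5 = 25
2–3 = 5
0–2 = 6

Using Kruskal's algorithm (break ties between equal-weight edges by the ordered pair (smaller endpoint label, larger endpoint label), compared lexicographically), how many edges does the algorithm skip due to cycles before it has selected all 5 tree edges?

1

Sort edges by weight, then run Kruskal:
4–5 (3): add. Components now {0} {1} {2} {3} {4,5}
1–4 (4): add. Components now {0} {1,4,5} {2} {3}
2–3 (5): add. Components now {0} {1,4,5} {2,3}
0–2 (6): add. Components now {0,2,3} {1,4,5}
0–3 (7): skip — 0 and 3 already connected.
0–1 (18): add. Components now {0,1,2,3,4,5}
Edges rejected before the tree was complete: 1.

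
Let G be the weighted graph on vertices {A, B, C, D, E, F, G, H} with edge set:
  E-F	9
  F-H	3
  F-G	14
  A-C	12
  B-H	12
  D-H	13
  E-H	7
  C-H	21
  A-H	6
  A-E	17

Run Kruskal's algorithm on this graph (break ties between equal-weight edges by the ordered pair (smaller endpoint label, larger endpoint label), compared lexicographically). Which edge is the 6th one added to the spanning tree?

Sort edges by weight, then run Kruskal:
F-H (3): add — endpoints in different components.
A-H (6): add — endpoints in different components.
E-H (7): add — endpoints in different components.
E-F (9): skip — E and F already connected.
A-C (12): add — endpoints in different components.
B-H (12): add — endpoints in different components.
D-H (13): add — endpoints in different components.
F-G (14): add — endpoints in different components.
The 6th edge added is D-H.

D-H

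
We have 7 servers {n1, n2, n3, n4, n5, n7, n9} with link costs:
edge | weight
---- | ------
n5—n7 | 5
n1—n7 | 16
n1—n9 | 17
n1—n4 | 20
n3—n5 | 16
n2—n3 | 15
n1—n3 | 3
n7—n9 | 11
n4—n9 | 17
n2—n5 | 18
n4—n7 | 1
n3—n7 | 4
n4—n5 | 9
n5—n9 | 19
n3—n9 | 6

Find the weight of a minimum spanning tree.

34

Prim, starting at n7.
Step 1: cheapest edge leaving the tree is n4—n7 (1); add n4.
Step 2: cheapest edge leaving the tree is n3—n7 (4); add n3.
Step 3: cheapest edge leaving the tree is n1—n3 (3); add n1.
Step 4: cheapest edge leaving the tree is n5—n7 (5); add n5.
Step 5: cheapest edge leaving the tree is n3—n9 (6); add n9.
Step 6: cheapest edge leaving the tree is n2—n3 (15); add n2.
MST edges: n4—n7, n3—n7, n1—n3, n5—n7, n3—n9, n2—n3; total weight 1+4+3+5+6+15 = 34.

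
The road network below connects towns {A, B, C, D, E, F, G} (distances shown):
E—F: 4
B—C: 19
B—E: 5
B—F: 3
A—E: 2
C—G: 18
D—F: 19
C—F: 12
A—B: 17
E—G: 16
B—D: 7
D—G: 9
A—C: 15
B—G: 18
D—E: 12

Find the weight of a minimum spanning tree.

Kruskal's algorithm — process edges by increasing weight (ties by edge label):
A—E (2): add. Components now {A,E} {B} {C} {D} {F} {G}
B—F (3): add. Components now {A,E} {B,F} {C} {D} {G}
E—F (4): add. Components now {A,B,E,F} {C} {D} {G}
B—E (5): skip — B and E already connected.
B—D (7): add. Components now {A,B,D,E,F} {C} {G}
D—G (9): add. Components now {A,B,D,E,F,G} {C}
C—F (12): add. Components now {A,B,C,D,E,F,G}
MST edges: A—E, B—F, E—F, B—D, D—G, C—F; total weight 2+3+4+7+9+12 = 37.

37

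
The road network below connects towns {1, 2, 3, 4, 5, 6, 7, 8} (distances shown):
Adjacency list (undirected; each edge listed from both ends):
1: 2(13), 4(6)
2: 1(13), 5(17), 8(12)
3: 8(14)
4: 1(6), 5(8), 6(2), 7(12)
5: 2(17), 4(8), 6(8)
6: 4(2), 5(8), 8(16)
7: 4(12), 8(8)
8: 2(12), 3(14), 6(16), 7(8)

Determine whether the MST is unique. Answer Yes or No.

Kruskal's algorithm — process edges by increasing weight (ties by edge label):
4–6 (2): add — endpoints in different components.
1–4 (6): add — endpoints in different components.
4–5 (8): add — endpoints in different components.
5–6 (8): skip — 5 and 6 already connected.
7–8 (8): add — endpoints in different components.
2–8 (12): add — endpoints in different components.
4–7 (12): add — endpoints in different components.
1–2 (13): skip — 1 and 2 already connected.
3–8 (14): add — endpoints in different components.
Non-tree edge 5–6 has weight 8, equal to the heaviest edge on its tree cycle — swapping gives another MST of the same weight. Not unique.

No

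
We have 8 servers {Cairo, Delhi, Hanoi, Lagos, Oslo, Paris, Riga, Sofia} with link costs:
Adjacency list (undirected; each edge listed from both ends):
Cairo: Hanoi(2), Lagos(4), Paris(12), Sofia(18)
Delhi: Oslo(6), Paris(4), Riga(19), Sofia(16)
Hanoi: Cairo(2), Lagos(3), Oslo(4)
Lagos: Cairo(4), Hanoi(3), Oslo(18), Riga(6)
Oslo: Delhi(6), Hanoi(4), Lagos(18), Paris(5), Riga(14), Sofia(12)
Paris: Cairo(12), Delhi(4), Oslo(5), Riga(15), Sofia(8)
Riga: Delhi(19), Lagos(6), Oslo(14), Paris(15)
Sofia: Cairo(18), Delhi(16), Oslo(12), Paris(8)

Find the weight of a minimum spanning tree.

32

Kruskal: consider edges lightest-first.
Cairo Hanoi (2): add — endpoints in different components.
Hanoi Lagos (3): add — endpoints in different components.
Cairo Lagos (4): skip — Cairo and Lagos already connected.
Delhi Paris (4): add — endpoints in different components.
Hanoi Oslo (4): add — endpoints in different components.
Oslo Paris (5): add — endpoints in different components.
Delhi Oslo (6): skip — Oslo and Delhi already connected.
Lagos Riga (6): add — endpoints in different components.
Paris Sofia (8): add — endpoints in different components.
MST edges: Cairo Hanoi, Hanoi Lagos, Delhi Paris, Hanoi Oslo, Oslo Paris, Lagos Riga, Paris Sofia; total weight 2+3+4+4+5+6+8 = 32.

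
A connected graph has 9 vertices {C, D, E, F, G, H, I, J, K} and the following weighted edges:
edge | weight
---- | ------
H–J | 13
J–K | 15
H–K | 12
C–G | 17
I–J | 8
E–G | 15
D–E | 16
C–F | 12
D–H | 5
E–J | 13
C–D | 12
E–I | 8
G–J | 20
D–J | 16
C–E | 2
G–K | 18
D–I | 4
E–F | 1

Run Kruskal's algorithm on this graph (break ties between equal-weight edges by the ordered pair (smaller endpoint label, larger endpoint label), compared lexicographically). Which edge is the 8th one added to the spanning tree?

E-G

Kruskal's algorithm — process edges by increasing weight (ties by edge label):
E–F (1): add — endpoints in different components.
C–E (2): add — endpoints in different components.
D–I (4): add — endpoints in different components.
D–H (5): add — endpoints in different components.
E–I (8): add — endpoints in different components.
I–J (8): add — endpoints in different components.
C–D (12): skip — C and D already connected.
C–F (12): skip — C and F already connected.
H–K (12): add — endpoints in different components.
E–J (13): skip — E and J already connected.
H–J (13): skip — H and J already connected.
E–G (15): add — endpoints in different components.
The 8th edge added is E–G.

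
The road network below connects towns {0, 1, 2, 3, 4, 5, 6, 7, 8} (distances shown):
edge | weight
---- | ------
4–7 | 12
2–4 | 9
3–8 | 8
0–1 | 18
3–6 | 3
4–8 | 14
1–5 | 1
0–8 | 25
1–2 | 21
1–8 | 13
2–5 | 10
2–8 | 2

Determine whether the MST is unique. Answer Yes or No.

Yes

Kruskal: consider edges lightest-first.
1–5 (1): add — endpoints in different components.
2–8 (2): add — endpoints in different components.
3–6 (3): add — endpoints in different components.
3–8 (8): add — endpoints in different components.
2–4 (9): add — endpoints in different components.
2–5 (10): add — endpoints in different components.
4–7 (12): add — endpoints in different components.
1–8 (13): skip — 1 and 8 already connected.
4–8 (14): skip — 4 and 8 already connected.
0–1 (18): add — endpoints in different components.
Every non-tree edge has weight strictly greater than the heaviest edge on the tree path between its endpoints, so the MST is unique.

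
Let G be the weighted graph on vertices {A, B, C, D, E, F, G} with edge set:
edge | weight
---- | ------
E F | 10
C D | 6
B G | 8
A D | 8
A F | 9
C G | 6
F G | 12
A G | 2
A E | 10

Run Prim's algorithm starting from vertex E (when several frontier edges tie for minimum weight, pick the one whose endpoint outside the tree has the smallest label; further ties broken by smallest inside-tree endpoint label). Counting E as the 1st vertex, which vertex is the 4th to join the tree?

Prim's algorithm from E:
Step 1: cheapest edge leaving the tree is A E (10); add A.
Step 2: cheapest edge leaving the tree is A G (2); add G.
Step 3: cheapest edge leaving the tree is C G (6); add C.
Step 4: cheapest edge leaving the tree is C D (6); add D.
Step 5: cheapest edge leaving the tree is B G (8); add B.
Step 6: cheapest edge leaving the tree is A F (9); add F.
Vertex order: E, A, G, C, D, B, F. The 4th vertex is C.

C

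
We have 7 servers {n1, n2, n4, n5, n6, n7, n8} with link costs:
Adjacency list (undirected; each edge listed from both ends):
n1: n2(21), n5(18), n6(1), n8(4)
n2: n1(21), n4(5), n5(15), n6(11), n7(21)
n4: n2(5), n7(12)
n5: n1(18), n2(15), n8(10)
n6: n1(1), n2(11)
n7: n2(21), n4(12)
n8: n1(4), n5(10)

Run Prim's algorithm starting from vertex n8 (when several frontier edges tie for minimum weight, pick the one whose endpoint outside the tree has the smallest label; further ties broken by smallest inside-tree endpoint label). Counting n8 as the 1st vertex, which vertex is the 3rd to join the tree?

n6

Prim, starting at n8.
Step 1: cheapest edge leaving the tree is n1 n8 (4); add n1.
Step 2: cheapest edge leaving the tree is n1 n6 (1); add n6.
Step 3: cheapest edge leaving the tree is n5 n8 (10); add n5.
Step 4: cheapest edge leaving the tree is n2 n6 (11); add n2.
Step 5: cheapest edge leaving the tree is n2 n4 (5); add n4.
Step 6: cheapest edge leaving the tree is n4 n7 (12); add n7.
Vertex order: n8, n1, n6, n5, n2, n4, n7. The 3rd vertex is n6.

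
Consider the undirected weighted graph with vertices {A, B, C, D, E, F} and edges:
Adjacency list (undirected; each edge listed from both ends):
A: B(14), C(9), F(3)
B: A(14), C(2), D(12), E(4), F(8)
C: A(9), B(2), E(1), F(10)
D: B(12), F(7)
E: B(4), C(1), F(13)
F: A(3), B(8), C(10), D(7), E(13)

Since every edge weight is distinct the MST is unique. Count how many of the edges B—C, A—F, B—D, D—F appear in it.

Sort edges by weight, then run Kruskal:
C—E (1): add — endpoints in different components.
B—C (2): add — endpoints in different components.
A—F (3): add — endpoints in different components.
B—E (4): skip — B and E already connected.
D—F (7): add — endpoints in different components.
B—F (8): add — endpoints in different components.
MST edge set: {C—E, B—C, A—F, D—F, B—F}.
Of the listed edges, {B—C, A—F, D—F} are in the MST → 3.

3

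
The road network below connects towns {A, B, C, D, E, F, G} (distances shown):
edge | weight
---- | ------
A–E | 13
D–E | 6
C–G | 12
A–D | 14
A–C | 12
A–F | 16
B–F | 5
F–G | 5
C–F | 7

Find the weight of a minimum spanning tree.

Sort edges by weight, then run Kruskal:
B–F (5): add — endpoints in different components.
F–G (5): add — endpoints in different components.
D–E (6): add — endpoints in different components.
C–F (7): add — endpoints in different components.
A–C (12): add — endpoints in different components.
C–G (12): skip — C and G already connected.
A–E (13): add — endpoints in different components.
MST edges: B–F, F–G, D–E, C–F, A–C, A–E; total weight 5+5+6+7+12+13 = 48.

48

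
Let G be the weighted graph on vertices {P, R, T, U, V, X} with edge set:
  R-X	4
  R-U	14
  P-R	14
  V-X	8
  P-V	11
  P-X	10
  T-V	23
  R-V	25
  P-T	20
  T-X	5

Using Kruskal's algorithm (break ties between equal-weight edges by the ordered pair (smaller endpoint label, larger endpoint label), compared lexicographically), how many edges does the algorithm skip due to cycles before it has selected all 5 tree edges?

2

Kruskal: consider edges lightest-first.
R-X (4): add — endpoints in different components.
T-X (5): add — endpoints in different components.
V-X (8): add — endpoints in different components.
P-X (10): add — endpoints in different components.
P-V (11): skip — P and V already connected.
P-R (14): skip — P and R already connected.
R-U (14): add — endpoints in different components.
Edges rejected before the tree was complete: 2.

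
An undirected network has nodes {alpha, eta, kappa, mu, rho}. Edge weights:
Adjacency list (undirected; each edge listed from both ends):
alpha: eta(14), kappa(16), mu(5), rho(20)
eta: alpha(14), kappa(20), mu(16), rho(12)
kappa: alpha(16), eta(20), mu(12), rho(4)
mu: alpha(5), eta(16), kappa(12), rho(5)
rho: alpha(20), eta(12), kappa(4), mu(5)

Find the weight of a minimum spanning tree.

26

Prim, starting at eta.
Step 1: frontier [eta–rho 12, alpha–eta 14, eta–mu 16, eta–kappa 20] → take eta–rho (12); add rho.
Step 2: frontier [alpha–eta 14, eta–mu 16, eta–kappa 20, kappa–rho 4, mu–rho 5, alpha–rho 20] → take kappa–rho (4); add kappa.
Step 3: frontier [alpha–eta 14, eta–mu 16, kappa–mu 12, alpha–kappa 16, mu–rho 5, alpha–rho 20] → take mu–rho (5); add mu.
Step 4: frontier [alpha–eta 14, alpha–kappa 16, alpha–mu 5, alpha–rho 20] → take alpha–mu (5); add alpha.
MST edges: eta–rho, kappa–rho, mu–rho, alpha–mu; total weight 12+4+5+5 = 26.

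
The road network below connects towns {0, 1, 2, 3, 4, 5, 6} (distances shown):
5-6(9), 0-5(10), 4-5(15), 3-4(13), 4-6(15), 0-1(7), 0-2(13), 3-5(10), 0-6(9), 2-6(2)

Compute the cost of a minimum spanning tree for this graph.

50

Prim's algorithm from 0:
Step 1: cheapest edge leaving the tree is 0-1 (7); add 1.
Step 2: cheapest edge leaving the tree is 0-6 (9); add 6.
Step 3: cheapest edge leaving the tree is 2-6 (2); add 2.
Step 4: cheapest edge leaving the tree is 5-6 (9); add 5.
Step 5: cheapest edge leaving the tree is 3-5 (10); add 3.
Step 6: cheapest edge leaving the tree is 3-4 (13); add 4.
MST edges: 0-1, 0-6, 2-6, 5-6, 3-5, 3-4; total weight 7+9+2+9+10+13 = 50.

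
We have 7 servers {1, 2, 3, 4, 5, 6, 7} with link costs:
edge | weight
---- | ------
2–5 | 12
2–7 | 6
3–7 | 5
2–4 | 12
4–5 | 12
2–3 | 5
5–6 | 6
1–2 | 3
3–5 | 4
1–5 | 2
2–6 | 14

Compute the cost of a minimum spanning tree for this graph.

32

Sort edges by weight, then run Kruskal:
1–5 (2): add. Components now {1,5} {2} {3} {4} {6} {7}
1–2 (3): add. Components now {1,2,5} {3} {4} {6} {7}
3–5 (4): add. Components now {1,2,3,5} {4} {6} {7}
2–3 (5): skip — 2 and 3 already connected.
3–7 (5): add. Components now {1,2,3,5,7} {4} {6}
2–7 (6): skip — 2 and 7 already connected.
5–6 (6): add. Components now {1,2,3,5,6,7} {4}
2–4 (12): add. Components now {1,2,3,4,5,6,7}
MST edges: 1–5, 1–2, 3–5, 3–7, 5–6, 2–4; total weight 2+3+4+5+6+12 = 32.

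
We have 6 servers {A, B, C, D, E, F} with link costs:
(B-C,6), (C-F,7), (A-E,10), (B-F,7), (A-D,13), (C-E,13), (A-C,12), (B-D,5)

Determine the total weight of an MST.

Kruskal's algorithm — process edges by increasing weight (ties by edge label):
B-D (5): add. Components now {A} {B,D} {C} {E} {F}
B-C (6): add. Components now {A} {B,C,D} {E} {F}
B-F (7): add. Components now {A} {B,C,D,F} {E}
C-F (7): skip — C and F already connected.
A-E (10): add. Components now {A,E} {B,C,D,F}
A-C (12): add. Components now {A,B,C,D,E,F}
MST edges: B-D, B-C, B-F, A-E, A-C; total weight 5+6+7+10+12 = 40.

40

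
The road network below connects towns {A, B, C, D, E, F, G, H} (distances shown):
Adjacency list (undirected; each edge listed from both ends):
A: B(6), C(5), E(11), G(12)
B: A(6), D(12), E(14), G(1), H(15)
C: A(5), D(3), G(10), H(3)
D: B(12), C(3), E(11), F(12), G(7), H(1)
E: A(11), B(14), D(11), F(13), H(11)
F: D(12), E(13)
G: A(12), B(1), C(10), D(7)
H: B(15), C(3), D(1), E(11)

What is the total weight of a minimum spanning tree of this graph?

Prim, starting at D.
Step 1: cheapest edge leaving the tree is D-H (1); add H.
Step 2: cheapest edge leaving the tree is C-D (3); add C.
Step 3: cheapest edge leaving the tree is A-C (5); add A.
Step 4: cheapest edge leaving the tree is A-B (6); add B.
Step 5: cheapest edge leaving the tree is B-G (1); add G.
Step 6: cheapest edge leaving the tree is A-E (11); add E.
Step 7: cheapest edge leaving the tree is D-F (12); add F.
MST edges: D-H, C-D, A-C, A-B, B-G, A-E, D-F; total weight 1+3+5+6+1+11+12 = 39.

39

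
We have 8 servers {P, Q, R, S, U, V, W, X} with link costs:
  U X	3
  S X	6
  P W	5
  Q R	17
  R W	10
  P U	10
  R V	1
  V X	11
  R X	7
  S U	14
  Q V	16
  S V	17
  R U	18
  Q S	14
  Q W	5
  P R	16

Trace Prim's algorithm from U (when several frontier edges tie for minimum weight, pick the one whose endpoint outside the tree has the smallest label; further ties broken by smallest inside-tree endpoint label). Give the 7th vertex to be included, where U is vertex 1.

Grow the tree from U using Prim:
Step 1: cheapest edge leaving the tree is U X (3); add X.
Step 2: cheapest edge leaving the tree is S X (6); add S.
Step 3: cheapest edge leaving the tree is R X (7); add R.
Step 4: cheapest edge leaving the tree is R V (1); add V.
Step 5: cheapest edge leaving the tree is P U (10); add P.
Step 6: cheapest edge leaving the tree is P W (5); add W.
Step 7: cheapest edge leaving the tree is Q W (5); add Q.
Vertex order: U, X, S, R, V, P, W, Q. The 7th vertex is W.

W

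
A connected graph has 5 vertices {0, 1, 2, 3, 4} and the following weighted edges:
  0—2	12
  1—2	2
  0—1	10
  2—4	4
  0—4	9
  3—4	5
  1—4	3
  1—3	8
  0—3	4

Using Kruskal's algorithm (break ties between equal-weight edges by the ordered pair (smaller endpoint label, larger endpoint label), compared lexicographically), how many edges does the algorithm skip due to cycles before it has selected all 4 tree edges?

1

Kruskal: consider edges lightest-first.
1—2 (2): add — endpoints in different components.
1—4 (3): add — endpoints in different components.
0—3 (4): add — endpoints in different components.
2—4 (4): skip — 2 and 4 already connected.
3—4 (5): add — endpoints in different components.
Edges rejected before the tree was complete: 1.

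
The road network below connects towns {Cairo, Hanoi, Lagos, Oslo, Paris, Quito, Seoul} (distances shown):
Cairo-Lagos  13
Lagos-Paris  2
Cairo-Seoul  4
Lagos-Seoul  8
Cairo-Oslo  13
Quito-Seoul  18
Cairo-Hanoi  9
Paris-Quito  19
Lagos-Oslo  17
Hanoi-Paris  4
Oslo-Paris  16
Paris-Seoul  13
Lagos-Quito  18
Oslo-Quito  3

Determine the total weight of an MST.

34

Kruskal's algorithm — process edges by increasing weight (ties by edge label):
Lagos-Paris (2): add. Components now {Cairo} {Oslo} {Hanoi} {Lagos,Paris} {Seoul} {Quito}
Oslo-Quito (3): add. Components now {Cairo} {Oslo,Quito} {Hanoi} {Lagos,Paris} {Seoul}
Cairo-Seoul (4): add. Components now {Cairo,Seoul} {Oslo,Quito} {Hanoi} {Lagos,Paris}
Hanoi-Paris (4): add. Components now {Cairo,Seoul} {Oslo,Quito} {Hanoi,Lagos,Paris}
Lagos-Seoul (8): add. Components now {Cairo,Hanoi,Lagos,Paris,Seoul} {Oslo,Quito}
Cairo-Hanoi (9): skip — Cairo and Hanoi already connected.
Cairo-Lagos (13): skip — Cairo and Lagos already connected.
Cairo-Oslo (13): add. Components now {Cairo,Hanoi,Lagos,Oslo,Paris,Quito,Seoul}
MST edges: Lagos-Paris, Oslo-Quito, Cairo-Seoul, Hanoi-Paris, Lagos-Seoul, Cairo-Oslo; total weight 2+3+4+4+8+13 = 34.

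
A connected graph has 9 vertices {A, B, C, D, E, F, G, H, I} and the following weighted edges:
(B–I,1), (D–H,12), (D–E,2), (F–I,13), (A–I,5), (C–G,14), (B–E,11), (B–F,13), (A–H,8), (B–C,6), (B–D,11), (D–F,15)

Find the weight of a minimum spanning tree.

Grow the tree from A using Prim:
Step 1: cheapest edge leaving the tree is A–I (5); add I.
Step 2: cheapest edge leaving the tree is B–I (1); add B.
Step 3: cheapest edge leaving the tree is B–C (6); add C.
Step 4: cheapest edge leaving the tree is A–H (8); add H.
Step 5: cheapest edge leaving the tree is B–D (11); add D.
Step 6: cheapest edge leaving the tree is D–E (2); add E.
Step 7: cheapest edge leaving the tree is B–F (13); add F.
Step 8: cheapest edge leaving the tree is C–G (14); add G.
MST edges: A–I, B–I, B–C, A–H, B–D, D–E, B–F, C–G; total weight 5+1+6+8+11+2+13+14 = 60.

60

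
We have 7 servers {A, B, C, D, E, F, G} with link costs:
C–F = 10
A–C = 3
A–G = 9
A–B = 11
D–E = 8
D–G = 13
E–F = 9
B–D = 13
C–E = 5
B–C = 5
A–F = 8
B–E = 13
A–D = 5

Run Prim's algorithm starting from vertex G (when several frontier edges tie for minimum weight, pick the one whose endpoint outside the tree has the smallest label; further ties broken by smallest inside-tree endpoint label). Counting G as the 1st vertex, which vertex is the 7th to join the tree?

Prim, starting at G.
Step 1: frontier [A–G 9, D–G 13] → take A–G (9); add A.
Step 2: frontier [A–C 3, A–D 5, A–F 8, A–B 11, D–G 13] → take A–C (3); add C.
Step 3: frontier [A–D 5, A–F 8, A–B 11, B–C 5, C–E 5, C–F 10, D–G 13] → take B–C (5); add B.
Step 4: frontier [A–D 5, A–F 8, B–D 13, B–E 13, C–E 5, C–F 10, D–G 13] → take A–D (5); add D.
Step 5: frontier [A–F 8, B–E 13, C–E 5, C–F 10, D–E 8] → take C–E (5); add E.
Step 6: frontier [A–F 8, C–F 10, E–F 9] → take A–F (8); add F.
Vertex order: G, A, C, B, D, E, F. The 7th vertex is F.

F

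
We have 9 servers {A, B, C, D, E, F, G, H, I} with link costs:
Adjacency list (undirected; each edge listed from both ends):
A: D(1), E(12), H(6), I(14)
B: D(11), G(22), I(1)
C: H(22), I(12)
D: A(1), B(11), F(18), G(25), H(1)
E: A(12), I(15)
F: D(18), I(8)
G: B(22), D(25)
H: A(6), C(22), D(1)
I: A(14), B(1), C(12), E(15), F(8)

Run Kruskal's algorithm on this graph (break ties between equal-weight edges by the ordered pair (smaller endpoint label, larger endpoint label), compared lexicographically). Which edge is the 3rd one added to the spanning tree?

D-H

Kruskal's algorithm — process edges by increasing weight (ties by edge label):
A-D (1): add — endpoints in different components.
B-I (1): add — endpoints in different components.
D-H (1): add — endpoints in different components.
A-H (6): skip — A and H already connected.
F-I (8): add — endpoints in different components.
B-D (11): add — endpoints in different components.
A-E (12): add — endpoints in different components.
C-I (12): add — endpoints in different components.
A-I (14): skip — A and I already connected.
E-I (15): skip — E and I already connected.
D-F (18): skip — D and F already connected.
B-G (22): add — endpoints in different components.
The 3rd edge added is D-H.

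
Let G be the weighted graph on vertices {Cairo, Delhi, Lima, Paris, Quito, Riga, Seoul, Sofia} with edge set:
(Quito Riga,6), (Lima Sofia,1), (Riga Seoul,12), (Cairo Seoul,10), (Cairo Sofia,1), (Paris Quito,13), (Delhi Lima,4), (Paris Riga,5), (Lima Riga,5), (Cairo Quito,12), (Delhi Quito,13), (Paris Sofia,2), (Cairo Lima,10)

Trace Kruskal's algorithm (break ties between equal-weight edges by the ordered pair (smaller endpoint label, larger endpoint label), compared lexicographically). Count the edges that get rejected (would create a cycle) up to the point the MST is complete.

2

Kruskal: consider edges lightest-first.
Cairo Sofia (1): add — endpoints in different components.
Lima Sofia (1): add — endpoints in different components.
Paris Sofia (2): add — endpoints in different components.
Delhi Lima (4): add — endpoints in different components.
Lima Riga (5): add — endpoints in different components.
Paris Riga (5): skip — Riga and Paris already connected.
Quito Riga (6): add — endpoints in different components.
Cairo Lima (10): skip — Lima and Cairo already connected.
Cairo Seoul (10): add — endpoints in different components.
Edges rejected before the tree was complete: 2.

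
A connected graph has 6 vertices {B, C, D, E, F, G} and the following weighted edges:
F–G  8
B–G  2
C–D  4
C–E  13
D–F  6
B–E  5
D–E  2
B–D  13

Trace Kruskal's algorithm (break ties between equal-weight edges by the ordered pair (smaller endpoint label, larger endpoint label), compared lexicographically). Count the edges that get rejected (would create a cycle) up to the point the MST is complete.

0

Sort edges by weight, then run Kruskal:
B–G (2): add. Components now {B,G} {C} {D} {E} {F}
D–E (2): add. Components now {B,G} {C} {D,E} {F}
C–D (4): add. Components now {B,G} {C,D,E} {F}
B–E (5): add. Components now {B,C,D,E,G} {F}
D–F (6): add. Components now {B,C,D,E,F,G}
Edges rejected before the tree was complete: 0.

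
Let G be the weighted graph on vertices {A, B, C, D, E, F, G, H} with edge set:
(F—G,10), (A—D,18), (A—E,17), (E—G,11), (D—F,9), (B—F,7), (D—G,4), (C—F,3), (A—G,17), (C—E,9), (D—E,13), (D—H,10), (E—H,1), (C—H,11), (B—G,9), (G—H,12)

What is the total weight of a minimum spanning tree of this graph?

Kruskal's algorithm — process edges by increasing weight (ties by edge label):
E—H (1): add — endpoints in different components.
C—F (3): add — endpoints in different components.
D—G (4): add — endpoints in different components.
B—F (7): add — endpoints in different components.
B—G (9): add — endpoints in different components.
C—E (9): add — endpoints in different components.
D—F (9): skip — D and F already connected.
D—H (10): skip — D and H already connected.
F—G (10): skip — F and G already connected.
C—H (11): skip — C and H already connected.
E—G (11): skip — E and G already connected.
G—H (12): skip — G and H already connected.
D—E (13): skip — D and E already connected.
A—E (17): add — endpoints in different components.
MST edges: E—H, C—F, D—G, B—F, B—G, C—E, A—E; total weight 1+3+4+7+9+9+17 = 50.

50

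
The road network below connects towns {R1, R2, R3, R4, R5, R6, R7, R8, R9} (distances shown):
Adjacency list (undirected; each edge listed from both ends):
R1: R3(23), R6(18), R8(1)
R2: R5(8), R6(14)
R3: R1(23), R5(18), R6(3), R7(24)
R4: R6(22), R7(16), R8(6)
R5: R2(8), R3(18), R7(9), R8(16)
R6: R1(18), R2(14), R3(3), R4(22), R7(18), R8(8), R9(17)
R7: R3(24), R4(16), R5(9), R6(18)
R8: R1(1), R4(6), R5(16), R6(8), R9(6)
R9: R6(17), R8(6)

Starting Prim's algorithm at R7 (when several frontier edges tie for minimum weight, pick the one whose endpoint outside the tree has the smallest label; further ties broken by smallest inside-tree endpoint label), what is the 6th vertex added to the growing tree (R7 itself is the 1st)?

Prim's algorithm from R7:
Step 1: cheapest edge leaving the tree is R5—R7 (9); add R5.
Step 2: cheapest edge leaving the tree is R2—R5 (8); add R2.
Step 3: cheapest edge leaving the tree is R2—R6 (14); add R6.
Step 4: cheapest edge leaving the tree is R3—R6 (3); add R3.
Step 5: cheapest edge leaving the tree is R6—R8 (8); add R8.
Step 6: cheapest edge leaving the tree is R1—R8 (1); add R1.
Step 7: cheapest edge leaving the tree is R4—R8 (6); add R4.
Step 8: cheapest edge leaving the tree is R8—R9 (6); add R9.
Vertex order: R7, R5, R2, R6, R3, R8, R1, R4, R9. The 6th vertex is R8.

R8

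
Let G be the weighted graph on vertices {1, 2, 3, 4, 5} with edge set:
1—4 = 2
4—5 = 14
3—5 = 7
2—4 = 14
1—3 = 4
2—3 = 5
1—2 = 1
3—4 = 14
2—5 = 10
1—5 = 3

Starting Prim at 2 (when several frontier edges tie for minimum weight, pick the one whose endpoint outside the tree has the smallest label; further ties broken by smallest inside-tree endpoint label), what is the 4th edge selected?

1-3

Prim's algorithm from 2:
Step 1: frontier [1—2 1, 2—3 5, 2—5 10, 2—4 14] → take 1—2 (1); add 1.
Step 2: frontier [1—4 2, 1—5 3, 1—3 4, 2—3 5, 2—5 10, 2—4 14] → take 1—4 (2); add 4.
Step 3: frontier [1—5 3, 1—3 4, 2—3 5, 2—5 10, 3—4 14, 4—5 14] → take 1—5 (3); add 5.
Step 4: frontier [1—3 4, 2—3 5, 3—4 14, 3—5 7] → take 1—3 (4); add 3.
The 4th edge added is 1—3.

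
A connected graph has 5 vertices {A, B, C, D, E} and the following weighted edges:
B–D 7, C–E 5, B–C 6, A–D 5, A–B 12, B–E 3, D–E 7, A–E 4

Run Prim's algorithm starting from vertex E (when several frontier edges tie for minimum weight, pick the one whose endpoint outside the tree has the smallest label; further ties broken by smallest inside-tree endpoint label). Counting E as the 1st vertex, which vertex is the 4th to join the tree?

C

Grow the tree from E using Prim:
Step 1: frontier [B–E 3, A–E 4, C–E 5, D–E 7] → take B–E (3); add B.
Step 2: frontier [B–C 6, B–D 7, A–B 12, A–E 4, C–E 5, D–E 7] → take A–E (4); add A.
Step 3: frontier [A–D 5, B–C 6, B–D 7, C–E 5, D–E 7] → take C–E (5); add C.
Step 4: frontier [A–D 5, B–D 7, D–E 7] → take A–D (5); add D.
Vertex order: E, B, A, C, D. The 4th vertex is C.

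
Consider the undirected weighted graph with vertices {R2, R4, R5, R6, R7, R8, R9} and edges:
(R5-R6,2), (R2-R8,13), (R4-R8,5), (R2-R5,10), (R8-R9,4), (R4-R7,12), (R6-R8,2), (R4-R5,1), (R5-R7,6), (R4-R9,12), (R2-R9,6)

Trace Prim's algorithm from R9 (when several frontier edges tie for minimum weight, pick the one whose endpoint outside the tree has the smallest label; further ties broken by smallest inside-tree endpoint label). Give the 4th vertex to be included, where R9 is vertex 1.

R5

Prim, starting at R9.
Step 1: frontier [R8-R9 4, R2-R9 6, R4-R9 12] → take R8-R9 (4); add R8.
Step 2: frontier [R6-R8 2, R4-R8 5, R2-R8 13, R2-R9 6, R4-R9 12] → take R6-R8 (2); add R6.
Step 3: frontier [R5-R6 2, R4-R8 5, R2-R8 13, R2-R9 6, R4-R9 12] → take R5-R6 (2); add R5.
Step 4: frontier [R4-R5 1, R5-R7 6, R2-R5 10, R4-R8 5, R2-R8 13, R2-R9 6, R4-R9 12] → take R4-R5 (1); add R4.
Step 5: frontier [R4-R7 12, R5-R7 6, R2-R5 10, R2-R8 13, R2-R9 6] → take R2-R9 (6); add R2.
Step 6: frontier [R4-R7 12, R5-R7 6] → take R5-R7 (6); add R7.
Vertex order: R9, R8, R6, R5, R4, R2, R7. The 4th vertex is R5.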